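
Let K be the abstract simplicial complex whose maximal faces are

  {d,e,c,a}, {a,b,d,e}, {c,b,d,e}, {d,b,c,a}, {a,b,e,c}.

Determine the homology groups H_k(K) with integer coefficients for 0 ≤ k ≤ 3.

Fix the vertex order a < b < c < d < e and write every simplex with vertices in increasing order. Then dim K = 3 and the simplices of K are:

  0-simplices (5): a, b, c, d, e
  1-simplices (10): ab, ac, ad, ae, bc, bd, be, cd, ce, de
  2-simplices (10): abc, abd, abe, acd, ace, ade, bcd, bce, bde, cde
  3-simplices (5): abcd, abce, abde, acde, bcde

so the chain groups are C_0 ≅ Z^5, C_1 ≅ Z^10, C_2 ≅ Z^10, C_3 ≅ Z^5.

∂_1: C_1 → C_0 is given by ∂[p,q] = [q] − [p]. For instance
  ∂ab = b − a.
This gives a 5×10 integer matrix of rank 4; reducing to Smith normal form yields diagonal entries (1,1,1,1).

∂_2: C_2 → C_1 acts by ∂[p,q,r] = [q,r] − [p,r] + [p,q]. For instance
  ∂bde = de − be + bd,
  ∂abc = bc − ac + ab.
As a 10×10 matrix over Z this has rank 6, with invariant factors (1,1,1,1,1,1).

∂_3: C_3 → C_2 sends each 3-simplex σ to the alternating sum Σ_i (−1)^i (σ with its i-th vertex removed). For instance
  ∂acde = cde − ade + ace − acd,
  ∂bcde = cde − bde + bce − bcd.
As a 10×5 matrix over Z this has rank 4, with invariant factors (1,1,1,1).

Now H_k = ker ∂_k / im ∂_{k+1}, so:

  H_0: rank C_0 − rank ∂_1 = 5 − 4 = 1, and the invariant factors of ∂_1 are all 1, so H_0 ≅ Z.
  H_1: rank ker ∂_1 − rank ∂_2 = (10 − 4) − 6 = 0, and the invariant factors of ∂_2 are all 1, so H_1 ≅ 0.
  H_2: rank ker ∂_2 − rank ∂_3 = (10 − 6) − 4 = 0, and the invariant factors of ∂_3 are all 1, so H_2 ≅ 0.
  H_3: rank ker ∂_3 − rank ∂_4 = (5 − 4) − 0 = 1, and there is no ∂_4, so H_3 ≅ Z.

(K is a triangulation of the 3-sphere S^3.)

H_0 = Z,  H_1 = 0,  H_2 = 0,  H_3 = Z.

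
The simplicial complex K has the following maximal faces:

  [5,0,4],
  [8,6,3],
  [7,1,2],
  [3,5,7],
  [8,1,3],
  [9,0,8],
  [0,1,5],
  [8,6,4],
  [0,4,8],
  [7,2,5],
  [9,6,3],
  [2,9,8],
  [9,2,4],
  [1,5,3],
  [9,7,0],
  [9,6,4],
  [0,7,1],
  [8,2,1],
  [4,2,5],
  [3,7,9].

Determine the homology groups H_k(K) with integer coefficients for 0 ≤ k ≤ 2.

Fix the vertex order 0 < 1 < 2 < 3 < 4 < 5 < 6 < 7 < 8 < 9 and write every simplex with vertices in increasing order. Then dim K = 2 and the simplices of K are:

  0-simplices (10): [0], [1], [2], [3], [4], [5], [6], [7], [8], [9]
  1-simplices (30): (30 of them)
  2-simplices (20): (20 of them)

Hence C_0 ≅ Z^10, C_1 ≅ Z^30, C_2 ≅ Z^20.

Boundary ∂_1: C_1 → C_0 maps an edge to its endpoints' difference, ∂[p,q] = q − p.
The resulting 10×30 matrix has rank 9, and its Smith normal form has invariant factors (1,1,1,1,1,1,1,1,1).

The boundary map ∂_2: C_2 → C_1 maps a triangle to the signed sum of its edges. For instance
  ∂[3,5,7] = [5,7] − [3,7] + [3,5],
  ∂[2,4,5] = [4,5] − [2,5] + [2,4].
This gives a 30×20 integer matrix of rank 20; reducing to Smith normal form yields diagonal entries (1,1,1,1,1,1,1,1,1,1,1,1,1,1,1,1,1,1,1,2).

Computing H_k = (kernel of ∂_k) / (image of ∂_{k+1}):

  H_0: rank C_0 − rank ∂_1 = 10 − 9 = 1, and the invariant factors of ∂_1 are all 1, so H_0 ≅ Z.
  H_1: rank ker ∂_1 − rank ∂_2 = (30 − 9) − 20 = 1, and ∂_2 has invariant factor 2 > 1, so H_1 ≅ Z ⊕ Z/2Z.
  H_2: rank ker ∂_2 − rank ∂_3 = (20 − 20) − 0 = 0, and there is no ∂_3, so H_2 ≅ 0.

As a check, the Euler characteristic is 10 − 30 + 20 = 0, which agrees with 1 − 1 + 0 = 0.
(K is a triangulation of the Klein bottle.)

H_0 = Z,  H_1 = Z ⊕ Z/2Z,  H_2 = 0.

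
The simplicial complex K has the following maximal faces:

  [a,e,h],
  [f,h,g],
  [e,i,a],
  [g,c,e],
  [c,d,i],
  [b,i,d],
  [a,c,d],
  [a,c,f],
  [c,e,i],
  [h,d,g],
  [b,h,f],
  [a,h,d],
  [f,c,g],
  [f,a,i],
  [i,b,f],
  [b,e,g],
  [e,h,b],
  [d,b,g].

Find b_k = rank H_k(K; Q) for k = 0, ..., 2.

b_0 = 1, b_1 = 1, b_2 = 0.

K has 9 vertices, 27 edges, 18 triangles.
rank ∂_0 = 0, rank ∂_1 = 8 ⇒ b_0 = 9 − 0 − 8 = 1; all invariant factors of ∂_1 are 1 so no torsion. So H_0 ≅ Z.
rank ∂_1 = 8, rank ∂_2 = 18 ⇒ b_1 = 27 − 8 − 18 = 1; ∂_2 has invariant factor(s) [2] giving torsion. So H_1 ≅ Z ⊕ Z/2.
rank ∂_2 = 18, rank ∂_3 = 0 ⇒ b_2 = 18 − 18 − 0 = 0. So H_2 ≅ 0.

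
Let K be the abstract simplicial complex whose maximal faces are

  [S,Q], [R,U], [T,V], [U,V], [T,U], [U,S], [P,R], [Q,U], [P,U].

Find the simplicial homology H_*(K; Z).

H_0 = Z,  H_1 = Z^3.

Order the vertices as P < Q < R < S < T < U < V. Listing each simplex with vertices in this order, K has dimension 1 with simplices:

  0-simplices (7): P, Q, R, S, T, U, V
  1-simplices (9): PR, PU, QS, QU, RU, SU, TU, TV, UV

so the chain groups are C_0 ≅ Z^7, C_1 ≅ Z^9.

Boundary ∂_1: C_1 → C_0 is given by ∂[p,q] = [q] − [p].
The resulting 7×9 matrix has rank 6, and its Smith normal form has invariant factors (1,1,1,1,1,1).

From H_k ≅ ker(∂_k) / im(∂_{k+1}) we obtain:

  H_0: rank C_0 − rank ∂_1 = 7 − 6 = 1, and the invariant factors of ∂_1 are all 1, so H_0 = Z.
  H_1: rank ker ∂_1 − rank ∂_2 = (9 − 6) − 0 = 3, and there is no ∂_2, so H_1 = Z^3.

(K is a triangulation of a wedge of 3 circles.)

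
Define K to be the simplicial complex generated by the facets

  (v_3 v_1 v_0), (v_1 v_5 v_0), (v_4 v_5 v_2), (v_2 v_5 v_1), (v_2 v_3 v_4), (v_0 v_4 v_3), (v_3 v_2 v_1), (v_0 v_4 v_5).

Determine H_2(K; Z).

We work with the vertex ordering v_0 < v_1 < v_2 < v_3 < v_4 < v_5. The simplices of K, each written with vertices in increasing order, are:

  0-simplices (6): [v_0], [v_1], [v_2], [v_3], [v_4], [v_5]
  1-simplices (12): [v_0,v_1], [v_0,v_3], [v_0,v_4], [v_0,v_5], [v_1,v_2], [v_1,v_3], [v_1,v_5], [v_2,v_3], [v_2,v_4], [v_2,v_5], [v_3,v_4], [v_4,v_5]
  2-simplices (8): [v_0,v_1,v_3], [v_0,v_1,v_5], [v_0,v_3,v_4], [v_0,v_4,v_5], [v_1,v_2,v_3], [v_1,v_2,v_5], [v_2,v_3,v_4], [v_2,v_4,v_5]

giving chain groups C_0 ≅ Z^6, C_1 ≅ Z^12, C_2 ≅ Z^8.

∂_1: C_1 → C_0 sends each edge [p,q] (with p < q) to q − p. For instance
  ∂[v_2,v_4] = [v_4] − [v_2].
The 6×12 boundary matrix has rank 5 and Smith normal form diag(1,1,1,1,1).

Boundary ∂_2: C_2 → C_1 maps a triangle to the signed sum of its edges. For instance
  ∂[v_1,v_2,v_5] = [v_2,v_5] − [v_1,v_5] + [v_1,v_2],
  ∂[v_0,v_3,v_4] = [v_3,v_4] − [v_0,v_4] + [v_0,v_3].
This gives a 12×8 integer matrix of rank 7; reducing to Smith normal form yields diagonal entries (1,1,1,1,1,1,1).

Computing H_k = (kernel of ∂_k) / (image of ∂_{k+1}):

  H_2: rank ker ∂_2 − rank ∂_3 = (8 − 7) − 0 = 1, and there is no ∂_3, so H_2 = Z.

H_2 ≅ Z.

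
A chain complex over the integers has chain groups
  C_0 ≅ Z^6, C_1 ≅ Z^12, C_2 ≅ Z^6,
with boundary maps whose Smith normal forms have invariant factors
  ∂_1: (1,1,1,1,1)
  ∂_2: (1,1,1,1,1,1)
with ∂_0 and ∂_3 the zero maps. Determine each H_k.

H_0: b_0 = 6 − 0 − 5 = 1; torsion from ∂_1 factors > 1: none. So H_0 ≅ Z.
H_1: b_1 = 12 − 5 − 6 = 1; torsion from ∂_2 factors > 1: none. So H_1 ≅ Z.
H_2: b_2 = 6 − 6 − 0 = 0; torsion from ∂_3 factors > 1: none. So H_2 ≅ 0.

H_0 ≅ Z,  H_1 ≅ Z,  H_2 = 0.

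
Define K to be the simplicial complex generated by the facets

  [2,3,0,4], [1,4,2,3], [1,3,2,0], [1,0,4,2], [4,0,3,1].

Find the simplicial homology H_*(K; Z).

Take the total order 0 < 1 < 2 < 3 < 4 on the vertex set. Then K (dimension 3) consists of the simplices:

  0-simplices (5): [0], [1], [2], [3], [4]
  1-simplices (10): [0,1], [0,2], [0,3], [0,4], [1,2], [1,3], [1,4], [2,3], [2,4], [3,4]
  2-simplices (10): [0,1,2], [0,1,3], [0,1,4], [0,2,3], [0,2,4], [0,3,4], [1,2,3], [1,2,4], [1,3,4], [2,3,4]
  3-simplices (5): [0,1,2,3], [0,1,2,4], [0,1,3,4], [0,2,3,4], [1,2,3,4]

Hence C_0 ≅ Z^5, C_1 ≅ Z^10, C_2 ≅ Z^10, C_3 ≅ Z^5.

∂_1: C_1 → C_0 sends each edge [p,q] (with p < q) to q − p. For instance
  ∂[1,4] = [4] − [1].
This gives a 5×10 integer matrix of rank 4; reducing to Smith normal form yields diagonal entries (1,1,1,1).

Boundary ∂_2: C_2 → C_1 acts by ∂[p,q,r] = [q,r] − [p,r] + [p,q]. For instance
  ∂[0,1,2] = [1,2] − [0,2] + [0,1],
  ∂[2,3,4] = [3,4] − [2,4] + [2,3].
The 10×10 boundary matrix has rank 6 and Smith normal form diag(1,1,1,1,1,1).

The boundary map ∂_3: C_3 → C_2 sends each 3-simplex σ to the alternating sum Σ_i (−1)^i (σ with its i-th vertex removed). For instance
  ∂[0,2,3,4] = [2,3,4] − [0,3,4] + [0,2,4] − [0,2,3],
  ∂[0,1,3,4] = [1,3,4] − [0,3,4] + [0,1,4] − [0,1,3].
The resulting 10×5 matrix has rank 4, and its Smith normal form has invariant factors (1,1,1,1).

From H_k ≅ ker(∂_k) / im(∂_{k+1}) we obtain:

  H_0: rank C_0 − rank ∂_1 = 5 − 4 = 1, and the invariant factors of ∂_1 are all 1, so H_0 = Z.
  H_1: rank ker ∂_1 − rank ∂_2 = (10 − 4) − 6 = 0, and the invariant factors of ∂_2 are all 1, so H_1 = 0.
  H_2: rank ker ∂_2 − rank ∂_3 = (10 − 6) − 4 = 0, and the invariant factors of ∂_3 are all 1, so H_2 = 0.
  H_3: rank ker ∂_3 − rank ∂_4 = (5 − 4) − 0 = 1, and there is no ∂_4, so H_3 = Z.

(K is a triangulation of the 3-sphere S^3.)

H_0 ≅ Z,  H_1 = 0,  H_2 = 0,  H_3 ≅ Z.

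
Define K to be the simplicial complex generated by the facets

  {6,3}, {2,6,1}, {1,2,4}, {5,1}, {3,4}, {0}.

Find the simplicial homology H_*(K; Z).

Order the vertices as 0 < 1 < 2 < 3 < 4 < 5 < 6. Listing each simplex with vertices in this order, K has dimension 2 with simplices:

  0-simplices (7): [0], [1], [2], [3], [4], [5], [6]
  1-simplices (8): [1,2], [1,4], [1,5], [1,6], [2,4], [2,6], [3,4], [3,6]
  2-simplices (2): [1,2,4], [1,2,6]

so the chain groups are C_0 ≅ Z^7, C_1 ≅ Z^8, C_2 ≅ Z^2.

∂_1: C_1 → C_0 maps an edge to its endpoints' difference, ∂[p,q] = q − p. For instance
  ∂[1,4] = [4] − [1].
This gives a 7×8 integer matrix of rank 5; reducing to Smith normal form yields diagonal entries (1,1,1,1,1).

The boundary map ∂_2: C_2 → C_1 maps a triangle to the signed sum of its edges. For instance
  ∂[1,2,4] = [2,4] − [1,4] + [1,2],
  ∂[1,2,6] = [2,6] − [1,6] + [1,2].
The 8×2 boundary matrix has rank 2 and Smith normal form diag(1,1).

Reading off H_k = ker ∂_k / im ∂_{k+1}:

  H_0: rank C_0 − rank ∂_1 = 7 − 5 = 2, and the invariant factors of ∂_1 are all 1, so H_0 ≅ Z^2.
  H_1: rank ker ∂_1 − rank ∂_2 = (8 − 5) − 2 = 1, and the invariant factors of ∂_2 are all 1, so H_1 ≅ Z.
  H_2: rank ker ∂_2 − rank ∂_3 = (2 − 2) − 0 = 0, and there is no ∂_3, so H_2 ≅ 0.

H_0 ≅ Z^2,  H_1 ≅ Z,  H_2 = 0.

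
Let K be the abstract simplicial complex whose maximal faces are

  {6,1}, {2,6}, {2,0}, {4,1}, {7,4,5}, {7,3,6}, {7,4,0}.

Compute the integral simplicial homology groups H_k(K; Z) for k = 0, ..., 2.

H_0 = Z,  H_1 = Z^2,  H_2 = 0.

Fix the vertex order 0 < 1 < 2 < 3 < 4 < 5 < 6 < 7 and write every simplex with vertices in increasing order. Then dim K = 2 and the simplices of K are:

  0-simplices (8): [0], [1], [2], [3], [4], [5], [6], [7]
  1-simplices (12): [0,2], [0,4], [0,7], [1,4], [1,6], [2,6], [3,6], [3,7], [4,5], [4,7], [5,7], [6,7]
  2-simplices (3): [0,4,7], [3,6,7], [4,5,7]

so the chain groups are C_0 ≅ Z^8, C_1 ≅ Z^12, C_2 ≅ Z^3.

∂_1: C_1 → C_0 sends each edge [p,q] (with p < q) to q − p.
As a 8×12 matrix over Z this has rank 7, with invariant factors (1,1,1,1,1,1,1).

Boundary ∂_2: C_2 → C_1 acts by ∂[p,q,r] = [q,r] − [p,r] + [p,q]. For instance
  ∂[0,4,7] = [4,7] − [0,7] + [0,4],
  ∂[4,5,7] = [5,7] − [4,7] + [4,5].
The resulting 12×3 matrix has rank 3, and its Smith normal form has invariant factors (1,1,1).

Reading off H_k = ker ∂_k / im ∂_{k+1}:

  H_0: rank C_0 − rank ∂_1 = 8 − 7 = 1, and the invariant factors of ∂_1 are all 1, so H_0 ≅ Z.
  H_1: rank ker ∂_1 − rank ∂_2 = (12 − 7) − 3 = 2, and the invariant factors of ∂_2 are all 1, so H_1 ≅ Z^2.
  H_2: rank ker ∂_2 − rank ∂_3 = (3 − 3) − 0 = 0, and there is no ∂_3, so H_2 ≅ 0.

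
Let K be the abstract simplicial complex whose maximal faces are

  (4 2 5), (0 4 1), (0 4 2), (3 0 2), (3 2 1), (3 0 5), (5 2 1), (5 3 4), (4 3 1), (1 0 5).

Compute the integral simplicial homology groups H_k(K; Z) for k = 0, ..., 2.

H_0 = Z,  H_1 = Z_2,  H_2 = 0.

Order the vertices as 0 < 1 < 2 < 3 < 4 < 5. Listing each simplex with vertices in this order, K has dimension 2 with simplices:

  0-simplices (6): [0], [1], [2], [3], [4], [5]
  1-simplices (15): [0,1], [0,2], [0,3], [0,4], [0,5], [1,2], [1,3], [1,4], [1,5], [2,3], [2,4], [2,5], [3,4], [3,5], [4,5]
  2-simplices (10): [0,1,4], [0,1,5], [0,2,3], [0,2,4], [0,3,5], [1,2,3], [1,2,5], [1,3,4], [2,4,5], [3,4,5]

so the chain groups are C_0 ≅ Z^6, C_1 ≅ Z^15, C_2 ≅ Z^10.

The boundary map ∂_1: C_1 → C_0 sends each edge [p,q] (with p < q) to q − p. For instance
  ∂[3,5] = [5] − [3].
This gives a 6×15 integer matrix of rank 5; reducing to Smith normal form yields diagonal entries (1,1,1,1,1).

∂_2: C_2 → C_1 maps a triangle to the signed sum of its edges. For instance
  ∂[1,3,4] = [3,4] − [1,4] + [1,3],
  ∂[0,1,5] = [1,5] − [0,5] + [0,1].
The resulting 15×10 matrix has rank 10, and its Smith normal form has invariant factors (1,1,1,1,1,1,1,1,1,2).

Now H_k = ker ∂_k / im ∂_{k+1}, so:

  H_0: rank C_0 − rank ∂_1 = 6 − 5 = 1, and the invariant factors of ∂_1 are all 1, so H_0 = Z.
  H_1: rank ker ∂_1 − rank ∂_2 = (15 − 5) − 10 = 0, and ∂_2 has invariant factor 2 > 1, so H_1 = Z_2.
  H_2: rank ker ∂_2 − rank ∂_3 = (10 − 10) − 0 = 0, and there is no ∂_3, so H_2 = 0.

As a check, the Euler characteristic is 6 − 15 + 10 = 1, which agrees with 1 − 0 + 0 = 1.
(K is a triangulation of the real projective plane RP^2.)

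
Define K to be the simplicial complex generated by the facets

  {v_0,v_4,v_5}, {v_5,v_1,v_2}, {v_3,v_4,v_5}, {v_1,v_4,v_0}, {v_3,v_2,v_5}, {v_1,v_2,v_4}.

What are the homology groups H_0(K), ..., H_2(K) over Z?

H_0 ≅ Z,  H_1 ≅ Z,  H_2 = 0.

K has 6 vertices, 12 edges, 6 triangles.
rank ∂_0 = 0, rank ∂_1 = 5 ⇒ b_0 = 6 − 0 − 5 = 1; all invariant factors of ∂_1 are 1 so no torsion. So H_0 ≅ Z.
rank ∂_1 = 5, rank ∂_2 = 6 ⇒ b_1 = 12 − 5 − 6 = 1; all invariant factors of ∂_2 are 1 so no torsion. So H_1 ≅ Z.
rank ∂_2 = 6, rank ∂_3 = 0 ⇒ b_2 = 6 − 6 − 0 = 0. So H_2 ≅ 0.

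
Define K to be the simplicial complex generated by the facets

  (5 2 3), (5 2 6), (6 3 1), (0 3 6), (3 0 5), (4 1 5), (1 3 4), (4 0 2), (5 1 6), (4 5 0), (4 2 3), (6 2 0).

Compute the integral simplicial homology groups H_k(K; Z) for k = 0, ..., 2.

H_0 = Z,  H_1 = Z/2Z,  H_2 = 0.

We work with the vertex ordering 0 < 1 < 2 < 3 < 4 < 5 < 6. The simplices of K, each written with vertices in increasing order, are:

  0-simplices (7): [0], [1], [2], [3], [4], [5], [6]
  1-simplices (18): [0,2], [0,3], [0,4], [0,5], [0,6], [1,3], [1,4], [1,5], [1,6], [2,3], [2,4], [2,5], [2,6], [3,4], [3,5], [3,6], [4,5], [5,6]
  2-simplices (12): [0,2,4], [0,2,6], [0,3,5], [0,3,6], [0,4,5], [1,3,4], [1,3,6], [1,4,5], [1,5,6], [2,3,4], [2,3,5], [2,5,6]

Hence C_0 ≅ Z^7, C_1 ≅ Z^18, C_2 ≅ Z^12.

Boundary ∂_1: C_1 → C_0 is given by ∂[p,q] = [q] − [p]. For instance
  ∂[0,5] = [5] − [0].
As a 7×18 matrix over Z this has rank 6, with invariant factors (1,1,1,1,1,1).

The boundary map ∂_2: C_2 → C_1 sends each 2-simplex [p,q,r] to [q,r] − [p,r] + [p,q]. For instance
  ∂[0,2,6] = [2,6] − [0,6] + [0,2],
  ∂[0,3,5] = [3,5] − [0,5] + [0,3].
The resulting 18×12 matrix has rank 12, and its Smith normal form has invariant factors (1,1,1,1,1,1,1,1,1,1,1,2).

Computing H_k = (kernel of ∂_k) / (image of ∂_{k+1}):

  H_0: rank C_0 − rank ∂_1 = 7 − 6 = 1, and the invariant factors of ∂_1 are all 1, so H_0 = Z.
  H_1: rank ker ∂_1 − rank ∂_2 = (18 − 6) − 12 = 0, and ∂_2 has invariant factor 2 > 1, so H_1 = Z/2Z.
  H_2: rank ker ∂_2 − rank ∂_3 = (12 − 12) − 0 = 0, and there is no ∂_3, so H_2 = 0.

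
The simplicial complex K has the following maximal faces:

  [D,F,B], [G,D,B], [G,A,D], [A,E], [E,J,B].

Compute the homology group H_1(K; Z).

Fix the vertex order A < B < D < E < F < G < J and write every simplex with vertices in increasing order. Then dim K = 2 and the simplices of K are:

  0-simplices (7): A, B, D, E, F, G, J
  1-simplices (11): AD, AE, AG, BD, BE, BF, BG, BJ, DF, DG, EJ
  2-simplices (4): ADG, BDF, BDG, BEJ

Hence C_0 ≅ Z^7, C_1 ≅ Z^11, C_2 ≅ Z^4.

Boundary ∂_1: C_1 → C_0 maps an edge to its endpoints' difference, ∂[p,q] = q − p.
The resulting 7×11 matrix has rank 6, and its Smith normal form has invariant factors (1,1,1,1,1,1).

∂_2: C_2 → C_1 sends each 2-simplex [p,q,r] to [q,r] − [p,r] + [p,q]. For instance
  ∂ADG = DG − AG + AD,
  ∂BDF = DF − BF + BD.
The resulting 11×4 matrix has rank 4, and its Smith normal form has invariant factors (1,1,1,1).

Computing H_k = (kernel of ∂_k) / (image of ∂_{k+1}):

  H_1: rank ker ∂_1 − rank ∂_2 = (11 − 6) − 4 = 1, and the invariant factors of ∂_2 are all 1, so H_1 = Z.

H_1 = Z.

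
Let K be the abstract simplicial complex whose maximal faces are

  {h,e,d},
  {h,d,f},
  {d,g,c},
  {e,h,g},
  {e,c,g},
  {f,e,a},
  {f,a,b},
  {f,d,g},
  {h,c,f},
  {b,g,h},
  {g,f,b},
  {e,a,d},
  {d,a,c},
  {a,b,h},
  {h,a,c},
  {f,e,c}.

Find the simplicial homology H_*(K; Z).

Fix the vertex order a < b < c < d < e < f < g < h and write every simplex with vertices in increasing order. Then dim K = 2 and the simplices of K are:

  0-simplices (8): a, b, c, d, e, f, g, h
  1-simplices (24): ab, ac, ad, ae, af, ah, bf, bg, bh, cd, ce, cf, cg, ch, de, df, dg, dh, ef, eg, eh, fg, fh, gh
  2-simplices (16): abf, abh, acd, ach, ade, aef, bfg, bgh, cdg, cef, ceg, cfh, deh, dfg, dfh, egh

Hence C_0 ≅ Z^8, C_1 ≅ Z^24, C_2 ≅ Z^16.

Boundary ∂_1: C_1 → C_0 maps an edge to its endpoints' difference, ∂[p,q] = q − p. For instance
  ∂dg = g − d.
The 8×24 boundary matrix has rank 7 and Smith normal form diag(1,1,1,1,1,1,1).

∂_2: C_2 → C_1 acts by ∂[p,q,r] = [q,r] − [p,r] + [p,q]. For instance
  ∂ach = ch − ah + ac,
  ∂abf = bf − af + ab.
This gives a 24×16 integer matrix of rank 15; reducing to Smith normal form yields diagonal entries (1,1,1,1,1,1,1,1,1,1,1,1,1,1,1).

Reading off H_k = ker ∂_k / im ∂_{k+1}:

  H_0: rank C_0 − rank ∂_1 = 8 − 7 = 1, and the invariant factors of ∂_1 are all 1, so H_0 ≅ Z.
  H_1: rank ker ∂_1 − rank ∂_2 = (24 − 7) − 15 = 2, and the invariant factors of ∂_2 are all 1, so H_1 ≅ Z^2.
  H_2: rank ker ∂_2 − rank ∂_3 = (16 − 15) − 0 = 1, and there is no ∂_3, so H_2 ≅ Z.

(K is a triangulation of the torus T^2.)

H_0 = Z,  H_1 = Z^2,  H_2 = Z.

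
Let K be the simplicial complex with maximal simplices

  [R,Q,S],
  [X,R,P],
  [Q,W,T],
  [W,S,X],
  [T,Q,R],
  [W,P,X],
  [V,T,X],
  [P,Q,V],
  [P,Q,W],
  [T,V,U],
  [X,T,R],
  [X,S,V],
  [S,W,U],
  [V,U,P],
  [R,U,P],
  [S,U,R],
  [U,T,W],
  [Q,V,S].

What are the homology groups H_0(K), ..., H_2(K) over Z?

H_0 ≅ Z,  H_1 ≅ Z^2,  H_2 ≅ Z.

Fix the vertex order P < Q < R < S < T < U < V < W < X and write every simplex with vertices in increasing order. Then dim K = 2 and the simplices of K are:

  0-simplices (9): P, Q, R, S, T, U, V, W, X
  1-simplices (27): PQ, PR, PU, PV, PW, PX, QR, QS, QT, QV, QW, RS, RT, RU, RX, SU, SV, SW, SX, TU, TV, TW, TX, UV, UW, VX, WX
  2-simplices (18): PQV, PQW, PRU, PRX, PUV, PWX, QRS, QRT, QSV, QTW, RSU, RTX, SUW, SVX, SWX, TUV, TUW, TVX

so the chain groups are C_0 ≅ Z^9, C_1 ≅ Z^27, C_2 ≅ Z^18.

∂_1: C_1 → C_0 is given by ∂[p,q] = [q] − [p].
This gives a 9×27 integer matrix of rank 8; reducing to Smith normal form yields diagonal entries (1,1,1,1,1,1,1,1).

∂_2: C_2 → C_1 acts by ∂[p,q,r] = [q,r] − [p,r] + [p,q]. For instance
  ∂PQW = QW − PW + PQ,
  ∂PQV = QV − PV + PQ.
As a 27×18 matrix over Z this has rank 17, with invariant factors (1,1,1,1,1,1,1,1,1,1,1,1,1,1,1,1,1).

Now H_k = ker ∂_k / im ∂_{k+1}, so:

  H_0: rank C_0 − rank ∂_1 = 9 − 8 = 1, and the invariant factors of ∂_1 are all 1, so H_0 ≅ Z.
  H_1: rank ker ∂_1 − rank ∂_2 = (27 − 8) − 17 = 2, and the invariant factors of ∂_2 are all 1, so H_1 ≅ Z^2.
  H_2: rank ker ∂_2 − rank ∂_3 = (18 − 17) − 0 = 1, and there is no ∂_3, so H_2 ≅ Z.

(K is a triangulation of the torus T^2.)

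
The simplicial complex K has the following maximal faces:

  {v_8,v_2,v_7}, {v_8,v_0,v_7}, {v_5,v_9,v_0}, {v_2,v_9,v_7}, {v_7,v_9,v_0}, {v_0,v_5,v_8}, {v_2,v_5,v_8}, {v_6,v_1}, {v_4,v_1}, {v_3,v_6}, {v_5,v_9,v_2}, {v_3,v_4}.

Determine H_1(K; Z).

Fix the vertex order v_0 < v_1 < v_2 < v_3 < v_4 < v_5 < v_6 < v_7 < v_8 < v_9 and write every simplex with vertices in increasing order. Then dim K = 2 and the simplices of K are:

  0-simplices (10): [v_0], [v_1], [v_2], [v_3], [v_4], [v_5], [v_6], [v_7], [v_8], [v_9]
  1-simplices (16): (16 of them)
  2-simplices (8): [v_0,v_5,v_8], [v_0,v_5,v_9], [v_0,v_7,v_8], [v_0,v_7,v_9], [v_2,v_5,v_8], [v_2,v_5,v_9], [v_2,v_7,v_8], [v_2,v_7,v_9]

Hence C_0 ≅ Z^10, C_1 ≅ Z^16, C_2 ≅ Z^8.

∂_1: C_1 → C_0 maps an edge to its endpoints' difference, ∂[p,q] = q − p. For instance
  ∂[v_2,v_8] = [v_8] − [v_2].
The resulting 10×16 matrix has rank 8, and its Smith normal form has invariant factors (1,1,1,1,1,1,1,1).

Boundary ∂_2: C_2 → C_1 sends each 2-simplex [p,q,r] to [q,r] − [p,r] + [p,q]. For instance
  ∂[v_2,v_7,v_9] = [v_7,v_9] − [v_2,v_9] + [v_2,v_7],
  ∂[v_2,v_5,v_9] = [v_5,v_9] − [v_2,v_9] + [v_2,v_5].
The resulting 16×8 matrix has rank 7, and its Smith normal form has invariant factors (1,1,1,1,1,1,1).

From H_k ≅ ker(∂_k) / im(∂_{k+1}) we obtain:

  H_1: rank ker ∂_1 − rank ∂_2 = (16 − 8) − 7 = 1, and the invariant factors of ∂_2 are all 1, so H_1 ≅ Z.

H_1 = Z.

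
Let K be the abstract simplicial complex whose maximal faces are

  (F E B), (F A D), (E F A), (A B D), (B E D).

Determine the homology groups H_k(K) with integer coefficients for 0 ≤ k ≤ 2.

We work with the vertex ordering A < B < D < E < F. The simplices of K, each written with vertices in increasing order, are:

  0-simplices (5): A, B, D, E, F
  1-simplices (10): AB, AD, AE, AF, BD, BE, BF, DE, DF, EF
  2-simplices (5): ABD, ADF, AEF, BDE, BEF

so the chain groups are C_0 ≅ Z^5, C_1 ≅ Z^10, C_2 ≅ Z^5.

The boundary map ∂_1: C_1 → C_0 is given by ∂[p,q] = [q] − [p].
The resulting 5×10 matrix has rank 4, and its Smith normal form has invariant factors (1,1,1,1).

∂_2: C_2 → C_1 maps a triangle to the signed sum of its edges. For instance
  ∂BEF = EF − BF + BE,
  ∂BDE = DE − BE + BD.
This gives a 10×5 integer matrix of rank 5; reducing to Smith normal form yields diagonal entries (1,1,1,1,1).

Reading off H_k = ker ∂_k / im ∂_{k+1}:

  H_0: rank C_0 − rank ∂_1 = 5 − 4 = 1, and the invariant factors of ∂_1 are all 1, so H_0 = Z.
  H_1: rank ker ∂_1 − rank ∂_2 = (10 − 4) − 5 = 1, and the invariant factors of ∂_2 are all 1, so H_1 = Z.
  H_2: rank ker ∂_2 − rank ∂_3 = (5 − 5) − 0 = 0, and there is no ∂_3, so H_2 = 0.

As a check, the Euler characteristic is 5 − 10 + 5 = 0, which agrees with 1 − 1 + 0 = 0.

H_0 = Z,  H_1 = Z,  H_2 = 0.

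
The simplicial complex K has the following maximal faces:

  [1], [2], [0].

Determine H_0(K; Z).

Fix the vertex order 0 < 1 < 2 and write every simplex with vertices in increasing order. Then dim K = 0 and the simplices of K are:

  0-simplices (3): [0], [1], [2]

giving chain groups C_0 ≅ Z^3.

Computing H_k = (kernel of ∂_k) / (image of ∂_{k+1}):

  H_0: rank C_0 − rank ∂_1 = 3 − 0 = 3, and there is no ∂_1, so H_0 = Z^3.

H_0 = Z^3.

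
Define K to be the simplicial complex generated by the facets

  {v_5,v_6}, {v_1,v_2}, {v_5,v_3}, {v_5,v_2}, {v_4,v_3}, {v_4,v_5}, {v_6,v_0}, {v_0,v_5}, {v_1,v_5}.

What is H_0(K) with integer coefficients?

Take the total order v_0 < v_1 < v_2 < v_3 < v_4 < v_5 < v_6 on the vertex set. Then K (dimension 1) consists of the simplices:

  0-simplices (7): [v_0], [v_1], [v_2], [v_3], [v_4], [v_5], [v_6]
  1-simplices (9): [v_0,v_5], [v_0,v_6], [v_1,v_2], [v_1,v_5], [v_2,v_5], [v_3,v_4], [v_3,v_5], [v_4,v_5], [v_5,v_6]

so the chain groups are C_0 ≅ Z^7, C_1 ≅ Z^9.

Boundary ∂_1: C_1 → C_0 is given by ∂[p,q] = [q] − [p]. For instance
  ∂[v_3,v_4] = [v_4] − [v_3].
This gives a 7×9 integer matrix of rank 6; reducing to Smith normal form yields diagonal entries (1,1,1,1,1,1).

Now H_k = ker ∂_k / im ∂_{k+1}, so:

  H_0: rank C_0 − rank ∂_1 = 7 − 6 = 1, and the invariant factors of ∂_1 are all 1, so H_0 ≅ Z.

H_0 ≅ Z.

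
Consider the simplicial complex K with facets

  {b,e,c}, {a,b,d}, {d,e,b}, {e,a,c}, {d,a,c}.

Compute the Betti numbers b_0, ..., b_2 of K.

Fix the vertex order a < b < c < d < e and write every simplex with vertices in increasing order. Then dim K = 2 and the simplices of K are:

  0-simplices (5): a, b, c, d, e
  1-simplices (10): ab, ac, ad, ae, bc, bd, be, cd, ce, de
  2-simplices (5): abd, acd, ace, bce, bde

so the chain groups are C_0 ≅ Z^5, C_1 ≅ Z^10, C_2 ≅ Z^5.

∂_1: C_1 → C_0 is given by ∂[p,q] = [q] − [p]. For instance
  ∂de = e − d.
The 5×10 boundary matrix has rank 4 and Smith normal form diag(1,1,1,1).

Boundary ∂_2: C_2 → C_1 maps a triangle to the signed sum of its edges. For instance
  ∂abd = bd − ad + ab,
  ∂bce = ce − be + bc.
The 10×5 boundary matrix has rank 5 and Smith normal form diag(1,1,1,1,1).

Reading off H_k = ker ∂_k / im ∂_{k+1}:

  H_0: rank C_0 − rank ∂_1 = 5 − 4 = 1, and the invariant factors of ∂_1 are all 1, so H_0 = Z.
  H_1: rank ker ∂_1 − rank ∂_2 = (10 − 4) − 5 = 1, and the invariant factors of ∂_2 are all 1, so H_1 = Z.
  H_2: rank ker ∂_2 − rank ∂_3 = (5 − 5) − 0 = 0, and there is no ∂_3, so H_2 = 0.

(K is a triangulation of the Möbius band.)

Hence the Betti numbers are b_0 = 1, b_1 = 1, b_2 = 0.

b_0 = 1, b_1 = 1, b_2 = 0.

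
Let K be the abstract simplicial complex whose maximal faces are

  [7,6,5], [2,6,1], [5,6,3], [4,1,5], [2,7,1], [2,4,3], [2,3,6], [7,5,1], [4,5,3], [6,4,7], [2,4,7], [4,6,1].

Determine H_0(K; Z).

H_0 ≅ Z.

Order the vertices as 1 < 2 < 3 < 4 < 5 < 6 < 7. Listing each simplex with vertices in this order, K has dimension 2 with simplices:

  0-simplices (7): [1], [2], [3], [4], [5], [6], [7]
  1-simplices (18): [1,2], [1,4], [1,5], [1,6], [1,7], [2,3], [2,4], [2,6], [2,7], [3,4], [3,5], [3,6], [4,5], [4,6], [4,7], [5,6], [5,7], [6,7]
  2-simplices (12): [1,2,6], [1,2,7], [1,4,5], [1,4,6], [1,5,7], [2,3,4], [2,3,6], [2,4,7], [3,4,5], [3,5,6], [4,6,7], [5,6,7]

giving chain groups C_0 ≅ Z^7, C_1 ≅ Z^18, C_2 ≅ Z^12.

Boundary ∂_1: C_1 → C_0 is given by ∂[p,q] = [q] − [p]. For instance
  ∂[4,7] = [7] − [4].
This gives a 7×18 integer matrix of rank 6; reducing to Smith normal form yields diagonal entries (1,1,1,1,1,1).

∂_2: C_2 → C_1 acts by ∂[p,q,r] = [q,r] − [p,r] + [p,q]. For instance
  ∂[4,6,7] = [6,7] − [4,7] + [4,6],
  ∂[3,5,6] = [5,6] − [3,6] + [3,5].
As a 18×12 matrix over Z this has rank 12, with invariant factors (1,1,1,1,1,1,1,1,1,1,1,2).

Computing H_k = (kernel of ∂_k) / (image of ∂_{k+1}):

  H_0: rank C_0 − rank ∂_1 = 7 − 6 = 1, and the invariant factors of ∂_1 are all 1, so H_0 ≅ Z.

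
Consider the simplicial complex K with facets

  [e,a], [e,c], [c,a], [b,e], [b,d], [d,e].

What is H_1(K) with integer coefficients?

We work with the vertex ordering a < b < c < d < e. The simplices of K, each written with vertices in increasing order, are:

  0-simplices (5): a, b, c, d, e
  1-simplices (6): ac, ae, bd, be, ce, de

giving chain groups C_0 ≅ Z^5, C_1 ≅ Z^6.

The boundary map ∂_1: C_1 → C_0 sends each edge [p,q] (with p < q) to q − p.
This gives a 5×6 integer matrix of rank 4; reducing to Smith normal form yields diagonal entries (1,1,1,1).

Reading off H_k = ker ∂_k / im ∂_{k+1}:

  H_1: rank ker ∂_1 − rank ∂_2 = (6 − 4) − 0 = 2, and there is no ∂_2, so H_1 = Z^2.

H_1 ≅ Z^2.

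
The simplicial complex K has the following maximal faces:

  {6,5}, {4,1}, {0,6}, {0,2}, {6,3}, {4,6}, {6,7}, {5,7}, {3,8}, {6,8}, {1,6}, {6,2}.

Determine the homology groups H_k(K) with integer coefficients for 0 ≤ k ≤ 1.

H_0 ≅ Z,  H_1 ≅ Z^4.

K has 9 vertices, 12 edges.
rank ∂_0 = 0, rank ∂_1 = 8 ⇒ b_0 = 9 − 0 − 8 = 1; all invariant factors of ∂_1 are 1 so no torsion. So H_0 ≅ Z.
rank ∂_1 = 8, rank ∂_2 = 0 ⇒ b_1 = 12 − 8 − 0 = 4. So H_1 ≅ Z^4.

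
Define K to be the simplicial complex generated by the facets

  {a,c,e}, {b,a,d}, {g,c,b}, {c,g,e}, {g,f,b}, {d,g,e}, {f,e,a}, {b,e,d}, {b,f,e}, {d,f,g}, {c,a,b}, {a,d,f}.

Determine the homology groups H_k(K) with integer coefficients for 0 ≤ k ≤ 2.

H_0 = Z,  H_1 = Z/2Z,  H_2 = 0.

Fix the vertex order a < b < c < d < e < f < g and write every simplex with vertices in increasing order. Then dim K = 2 and the simplices of K are:

  0-simplices (7): a, b, c, d, e, f, g
  1-simplices (18): ab, ac, ad, ae, af, bc, bd, be, bf, bg, ce, cg, de, df, dg, ef, eg, fg
  2-simplices (12): abc, abd, ace, adf, aef, bcg, bde, bef, bfg, ceg, deg, dfg

so the chain groups are C_0 ≅ Z^7, C_1 ≅ Z^18, C_2 ≅ Z^12.

The boundary map ∂_1: C_1 → C_0 is given by ∂[p,q] = [q] − [p].
This gives a 7×18 integer matrix of rank 6; reducing to Smith normal form yields diagonal entries (1,1,1,1,1,1).

Boundary ∂_2: C_2 → C_1 acts by ∂[p,q,r] = [q,r] − [p,r] + [p,q]. For instance
  ∂aef = ef − af + ae,
  ∂bcg = cg − bg + bc.
The 18×12 boundary matrix has rank 12 and Smith normal form diag(1,1,1,1,1,1,1,1,1,1,1,2).

Reading off H_k = ker ∂_k / im ∂_{k+1}:

  H_0: rank C_0 − rank ∂_1 = 7 − 6 = 1, and the invariant factors of ∂_1 are all 1, so H_0 = Z.
  H_1: rank ker ∂_1 − rank ∂_2 = (18 − 6) − 12 = 0, and ∂_2 has invariant factor 2 > 1, so H_1 = Z/2Z.
  H_2: rank ker ∂_2 − rank ∂_3 = (12 − 12) − 0 = 0, and there is no ∂_3, so H_2 = 0.

(K is a triangulation of the real projective plane RP^2.)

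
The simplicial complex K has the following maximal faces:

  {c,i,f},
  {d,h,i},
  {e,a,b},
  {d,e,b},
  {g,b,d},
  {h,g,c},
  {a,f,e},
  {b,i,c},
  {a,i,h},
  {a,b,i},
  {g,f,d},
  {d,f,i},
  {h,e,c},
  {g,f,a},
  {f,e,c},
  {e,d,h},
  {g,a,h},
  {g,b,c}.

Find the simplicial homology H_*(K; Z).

H_0 ≅ Z,  H_1 ≅ Z^2,  H_2 ≅ Z.

Order the vertices as a < b < c < d < e < f < g < h < i. Listing each simplex with vertices in this order, K has dimension 2 with simplices:

  0-simplices (9): a, b, c, d, e, f, g, h, i
  1-simplices (27): ab, ae, af, ag, ah, ai, bc, bd, be, bg, bi, ce, cf, cg, ch, ci, de, df, dg, dh, di, ef, eh, fg, fi, gh, hi
  2-simplices (18): abe, abi, aef, afg, agh, ahi, bcg, bci, bde, bdg, cef, ceh, cfi, cgh, deh, dfg, dfi, dhi

giving chain groups C_0 ≅ Z^9, C_1 ≅ Z^27, C_2 ≅ Z^18.

∂_1: C_1 → C_0 is given by ∂[p,q] = [q] − [p]. For instance
  ∂cf = f − c.
The 9×27 boundary matrix has rank 8 and Smith normal form diag(1,1,1,1,1,1,1,1).

∂_2: C_2 → C_1 maps a triangle to the signed sum of its edges. For instance
  ∂cgh = gh − ch + cg,
  ∂abe = be − ae + ab.
The 27×18 boundary matrix has rank 17 and Smith normal form diag(1,1,1,1,1,1,1,1,1,1,1,1,1,1,1,1,1).

Now H_k = ker ∂_k / im ∂_{k+1}, so:

  H_0: rank C_0 − rank ∂_1 = 9 − 8 = 1, and the invariant factors of ∂_1 are all 1, so H_0 = Z.
  H_1: rank ker ∂_1 − rank ∂_2 = (27 − 8) − 17 = 2, and the invariant factors of ∂_2 are all 1, so H_1 = Z^2.
  H_2: rank ker ∂_2 − rank ∂_3 = (18 − 17) − 0 = 1, and there is no ∂_3, so H_2 = Z.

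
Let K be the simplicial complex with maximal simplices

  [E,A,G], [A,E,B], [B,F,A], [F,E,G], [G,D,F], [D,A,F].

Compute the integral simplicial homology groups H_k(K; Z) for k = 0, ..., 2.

Order the vertices as A < B < D < E < F < G. Listing each simplex with vertices in this order, K has dimension 2 with simplices:

  0-simplices (6): A, B, D, E, F, G
  1-simplices (12): AB, AD, AE, AF, AG, BE, BF, DF, DG, EF, EG, FG
  2-simplices (6): ABE, ABF, ADF, AEG, DFG, EFG

so the chain groups are C_0 ≅ Z^6, C_1 ≅ Z^12, C_2 ≅ Z^6.

The boundary map ∂_1: C_1 → C_0 maps an edge to its endpoints' difference, ∂[p,q] = q − p.
This gives a 6×12 integer matrix of rank 5; reducing to Smith normal form yields diagonal entries (1,1,1,1,1).

Boundary ∂_2: C_2 → C_1 acts by ∂[p,q,r] = [q,r] − [p,r] + [p,q]. For instance
  ∂EFG = FG − EG + EF,
  ∂DFG = FG − DG + DF.
The 12×6 boundary matrix has rank 6 and Smith normal form diag(1,1,1,1,1,1).

Reading off H_k = ker ∂_k / im ∂_{k+1}:

  H_0: rank C_0 − rank ∂_1 = 6 − 5 = 1, and the invariant factors of ∂_1 are all 1, so H_0 ≅ Z.
  H_1: rank ker ∂_1 − rank ∂_2 = (12 − 5) − 6 = 1, and the invariant factors of ∂_2 are all 1, so H_1 ≅ Z.
  H_2: rank ker ∂_2 − rank ∂_3 = (6 − 6) − 0 = 0, and there is no ∂_3, so H_2 ≅ 0.

As a check, the Euler characteristic is 6 − 12 + 6 = 0, which agrees with 1 − 1 + 0 = 0.

H_0 = Z,  H_1 = Z,  H_2 = 0.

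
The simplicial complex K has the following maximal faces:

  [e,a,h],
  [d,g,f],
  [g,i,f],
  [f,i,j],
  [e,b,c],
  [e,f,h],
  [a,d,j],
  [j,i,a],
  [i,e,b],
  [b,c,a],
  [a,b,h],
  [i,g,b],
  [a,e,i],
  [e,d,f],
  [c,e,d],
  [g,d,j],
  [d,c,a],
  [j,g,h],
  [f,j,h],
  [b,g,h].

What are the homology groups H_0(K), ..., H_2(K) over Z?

We work with the vertex ordering a < b < c < d < e < f < g < h < i < j. The simplices of K, each written with vertices in increasing order, are:

  0-simplices (10): a, b, c, d, e, f, g, h, i, j
  1-simplices (30): ab, ac, ad, ae, ah, ai, aj, bc, be, bg, bh, bi, cd, ce, de, df, dg, dj, ef, eh, ei, fg, fh, fi, fj, gh, gi, gj, hj, ij
  2-simplices (20): abc, abh, acd, adj, aeh, aei, aij, bce, bei, bgh, bgi, cde, def, dfg, dgj, efh, fgi, fhj, fij, ghj

Hence C_0 ≅ Z^10, C_1 ≅ Z^30, C_2 ≅ Z^20.

Boundary ∂_1: C_1 → C_0 is given by ∂[p,q] = [q] − [p]. For instance
  ∂be = e − b.
This gives a 10×30 integer matrix of rank 9; reducing to Smith normal form yields diagonal entries (1,1,1,1,1,1,1,1,1).

∂_2: C_2 → C_1 acts by ∂[p,q,r] = [q,r] − [p,r] + [p,q]. For instance
  ∂abc = bc − ac + ab,
  ∂adj = dj − aj + ad.
The 30×20 boundary matrix has rank 20 and Smith normal form diag(1,1,1,1,1,1,1,1,1,1,1,1,1,1,1,1,1,1,1,2).

Now H_k = ker ∂_k / im ∂_{k+1}, so:

  H_0: rank C_0 − rank ∂_1 = 10 − 9 = 1, and the invariant factors of ∂_1 are all 1, so H_0 = Z.
  H_1: rank ker ∂_1 − rank ∂_2 = (30 − 9) − 20 = 1, and ∂_2 has invariant factor 2 > 1, so H_1 = Z ⊕ Z/2Z.
  H_2: rank ker ∂_2 − rank ∂_3 = (20 − 20) − 0 = 0, and there is no ∂_3, so H_2 = 0.

As a check, the Euler characteristic is 10 − 30 + 20 = 0, which agrees with 1 − 1 + 0 = 0.
(K is a triangulation of the Klein bottle.)

H_0 = Z,  H_1 = Z ⊕ Z/2Z,  H_2 = 0.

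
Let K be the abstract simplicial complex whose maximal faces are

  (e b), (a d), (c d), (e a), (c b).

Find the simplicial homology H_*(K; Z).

H_0 = Z,  H_1 = Z.

Fix the vertex order a < b < c < d < e and write every simplex with vertices in increasing order. Then dim K = 1 and the simplices of K are:

  0-simplices (5): a, b, c, d, e
  1-simplices (5): ad, ae, bc, be, cd

Hence C_0 ≅ Z^5, C_1 ≅ Z^5.

Boundary ∂_1: C_1 → C_0 sends each edge [p,q] (with p < q) to q − p. For instance
  ∂cd = d − c.
This gives a 5×5 integer matrix of rank 4; reducing to Smith normal form yields diagonal entries (1,1,1,1).

Reading off H_k = ker ∂_k / im ∂_{k+1}:

  H_0: rank C_0 − rank ∂_1 = 5 − 4 = 1, and the invariant factors of ∂_1 are all 1, so H_0 ≅ Z.
  H_1: rank ker ∂_1 − rank ∂_2 = (5 − 4) − 0 = 1, and there is no ∂_2, so H_1 ≅ Z.

As a check, the Euler characteristic is 5 − 5 = 0, which agrees with 1 − 1 = 0.
(K is a triangulation of the circle S^1.)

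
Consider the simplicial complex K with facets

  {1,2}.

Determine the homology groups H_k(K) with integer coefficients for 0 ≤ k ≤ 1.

Take the total order 1 < 2 on the vertex set. Then K (dimension 1) consists of the simplices:

  0-simplices (2): [1], [2]
  1-simplices (1): [1,2]

so the chain groups are C_0 ≅ Z^2, C_1 ≅ Z^1.

The boundary map ∂_1: C_1 → C_0 sends each edge [p,q] (with p < q) to q − p. For instance
  ∂[1,2] = [2] − [1].
The resulting 2×1 matrix has rank 1, and its Smith normal form has invariant factors (1).

Computing H_k = (kernel of ∂_k) / (image of ∂_{k+1}):

  H_0: rank C_0 − rank ∂_1 = 2 − 1 = 1, and the invariant factors of ∂_1 are all 1, so H_0 = Z.
  H_1: rank ker ∂_1 − rank ∂_2 = (1 − 1) − 0 = 0, and there is no ∂_2, so H_1 = 0.

H_0 = Z,  H_1 = 0.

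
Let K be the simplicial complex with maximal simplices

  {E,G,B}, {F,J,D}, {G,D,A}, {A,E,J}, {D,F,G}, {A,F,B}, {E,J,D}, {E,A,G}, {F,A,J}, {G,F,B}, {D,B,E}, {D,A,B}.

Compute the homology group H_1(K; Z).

H_1 = Z/2.

K has 7 vertices, 18 edges, 12 triangles.
rank ∂_1 = 6, rank ∂_2 = 12 ⇒ b_1 = 18 − 6 − 12 = 0; ∂_2 has invariant factor(s) [2] giving torsion. So H_1 ≅ Z/2.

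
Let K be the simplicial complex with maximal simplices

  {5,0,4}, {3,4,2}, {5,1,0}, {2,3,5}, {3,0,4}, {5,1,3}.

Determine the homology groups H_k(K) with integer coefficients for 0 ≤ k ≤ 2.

H_0 ≅ Z,  H_1 ≅ Z,  H_2 = 0.

Fix the vertex order 0 < 1 < 2 < 3 < 4 < 5 and write every simplex with vertices in increasing order. Then dim K = 2 and the simplices of K are:

  0-simplices (6): [0], [1], [2], [3], [4], [5]
  1-simplices (12): [0,1], [0,3], [0,4], [0,5], [1,3], [1,5], [2,3], [2,4], [2,5], [3,4], [3,5], [4,5]
  2-simplices (6): [0,1,5], [0,3,4], [0,4,5], [1,3,5], [2,3,4], [2,3,5]

Hence C_0 ≅ Z^6, C_1 ≅ Z^12, C_2 ≅ Z^6.

Boundary ∂_1: C_1 → C_0 is given by ∂[p,q] = [q] − [p].
This gives a 6×12 integer matrix of rank 5; reducing to Smith normal form yields diagonal entries (1,1,1,1,1).

∂_2: C_2 → C_1 acts by ∂[p,q,r] = [q,r] − [p,r] + [p,q]. For instance
  ∂[1,3,5] = [3,5] − [1,5] + [1,3],
  ∂[2,3,5] = [3,5] − [2,5] + [2,3].
As a 12×6 matrix over Z this has rank 6, with invariant factors (1,1,1,1,1,1).

Reading off H_k = ker ∂_k / im ∂_{k+1}:

  H_0: rank C_0 − rank ∂_1 = 6 − 5 = 1, and the invariant factors of ∂_1 are all 1, so H_0 = Z.
  H_1: rank ker ∂_1 − rank ∂_2 = (12 − 5) − 6 = 1, and the invariant factors of ∂_2 are all 1, so H_1 = Z.
  H_2: rank ker ∂_2 − rank ∂_3 = (6 − 6) − 0 = 0, and there is no ∂_3, so H_2 = 0.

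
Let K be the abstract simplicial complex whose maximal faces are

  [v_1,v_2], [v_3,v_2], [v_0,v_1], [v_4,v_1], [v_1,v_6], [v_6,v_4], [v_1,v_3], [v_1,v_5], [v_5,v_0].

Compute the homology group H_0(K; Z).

Fix the vertex order v_0 < v_1 < v_2 < v_3 < v_4 < v_5 < v_6 and write every simplex with vertices in increasing order. Then dim K = 1 and the simplices of K are:

  0-simplices (7): [v_0], [v_1], [v_2], [v_3], [v_4], [v_5], [v_6]
  1-simplices (9): [v_0,v_1], [v_0,v_5], [v_1,v_2], [v_1,v_3], [v_1,v_4], [v_1,v_5], [v_1,v_6], [v_2,v_3], [v_4,v_6]

giving chain groups C_0 ≅ Z^7, C_1 ≅ Z^9.

Boundary ∂_1: C_1 → C_0 is given by ∂[p,q] = [q] − [p]. For instance
  ∂[v_1,v_5] = [v_5] − [v_1].
As a 7×9 matrix over Z this has rank 6, with invariant factors (1,1,1,1,1,1).

Reading off H_k = ker ∂_k / im ∂_{k+1}:

  H_0: rank C_0 − rank ∂_1 = 7 − 6 = 1, and the invariant factors of ∂_1 are all 1, so H_0 = Z.

H_0 ≅ Z.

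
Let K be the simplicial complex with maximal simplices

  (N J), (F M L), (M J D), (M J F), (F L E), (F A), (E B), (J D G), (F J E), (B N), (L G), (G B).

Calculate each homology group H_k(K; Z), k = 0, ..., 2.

K has 10 vertices, 18 edges, 6 triangles.
rank ∂_0 = 0, rank ∂_1 = 9 ⇒ b_0 = 10 − 0 − 9 = 1; all invariant factors of ∂_1 are 1 so no torsion. So H_0 = Z.
rank ∂_1 = 9, rank ∂_2 = 6 ⇒ b_1 = 18 − 9 − 6 = 3; all invariant factors of ∂_2 are 1 so no torsion. So H_1 = Z^3.
rank ∂_2 = 6, rank ∂_3 = 0 ⇒ b_2 = 6 − 6 − 0 = 0. So H_2 = 0.

H_0 ≅ Z,  H_1 ≅ Z^3,  H_2 = 0.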